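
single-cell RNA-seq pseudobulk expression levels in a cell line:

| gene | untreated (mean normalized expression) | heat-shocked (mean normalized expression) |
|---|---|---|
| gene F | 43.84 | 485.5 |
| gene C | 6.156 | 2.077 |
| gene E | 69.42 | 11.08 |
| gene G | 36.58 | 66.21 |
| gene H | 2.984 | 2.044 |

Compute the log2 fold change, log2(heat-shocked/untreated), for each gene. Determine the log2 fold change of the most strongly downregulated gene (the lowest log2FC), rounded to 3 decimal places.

log2(485.5/43.84) = 3.469  (gene F)
log2(2.077/6.156) = -1.567  (gene C)
log2(11.08/69.42) = -2.647  (gene E)
log2(66.21/36.58) = 0.856  (gene G)
log2(2.044/2.984) = -0.546  (gene H)
gene E is most strongly downregulated.

-2.647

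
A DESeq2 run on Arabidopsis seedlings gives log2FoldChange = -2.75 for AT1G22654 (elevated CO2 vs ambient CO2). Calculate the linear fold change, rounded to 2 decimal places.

0.15

Fold change = 2^(-2.75) = 0.149
That is, AT1G22654 drops to 14.9% of the ambient CO2 level.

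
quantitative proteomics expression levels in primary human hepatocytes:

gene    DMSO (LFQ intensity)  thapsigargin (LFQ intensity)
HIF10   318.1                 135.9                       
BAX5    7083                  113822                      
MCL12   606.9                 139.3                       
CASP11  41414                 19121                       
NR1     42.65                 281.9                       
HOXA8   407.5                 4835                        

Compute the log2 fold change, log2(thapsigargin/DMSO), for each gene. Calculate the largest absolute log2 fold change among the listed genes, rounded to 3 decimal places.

4.006

log2(135.9/318.1) = -1.227  (HIF10)
log2(113822/7083) = 4.006  (BAX5)
log2(139.3/606.9) = -2.123  (MCL12)
log2(19121/41414) = -1.115  (CASP11)
log2(281.9/42.65) = 2.725  (NR1)
log2(4835/407.5) = 3.569  (HOXA8)
The largest magnitude belongs to BAX5.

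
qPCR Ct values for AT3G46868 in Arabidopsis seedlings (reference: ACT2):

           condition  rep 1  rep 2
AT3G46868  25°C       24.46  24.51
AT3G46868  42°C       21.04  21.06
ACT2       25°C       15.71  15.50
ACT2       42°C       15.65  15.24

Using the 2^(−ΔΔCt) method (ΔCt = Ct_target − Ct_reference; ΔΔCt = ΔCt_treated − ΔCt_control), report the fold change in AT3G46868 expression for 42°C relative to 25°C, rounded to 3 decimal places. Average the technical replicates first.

9.680

Mean Ct: AT3G46868 25°C 24.485; AT3G46868 42°C 21.050; ACT2 25°C 15.605; ACT2 42°C 15.445
ΔCt(25°C) = 24.485 − 15.605 = 8.880
ΔCt(42°C) = 21.050 − 15.445 = 5.605
ΔΔCt = 5.605 − 8.880 = -3.275
Fold change = 2^(−(-3.275)) = 2^3.275 = 9.6800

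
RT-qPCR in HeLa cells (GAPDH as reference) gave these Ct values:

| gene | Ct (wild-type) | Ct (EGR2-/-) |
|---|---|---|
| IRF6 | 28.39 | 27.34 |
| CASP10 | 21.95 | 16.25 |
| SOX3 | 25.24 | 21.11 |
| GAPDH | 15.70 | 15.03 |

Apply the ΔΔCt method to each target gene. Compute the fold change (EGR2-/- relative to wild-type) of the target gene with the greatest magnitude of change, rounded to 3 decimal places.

32.672

IRF6: ΔΔCt = (27.34−15.03) − (28.39−15.70) = 12.31 − 12.69 = -0.38; fold change = 2^0.38 = 1.301
CASP10: ΔΔCt = (16.25−15.03) − (21.95−15.70) = 1.22 − 6.25 = -5.03; fold change = 2^5.03 = 32.672
SOX3: ΔΔCt = (21.11−15.03) − (25.24−15.70) = 6.08 − 9.54 = -3.46; fold change = 2^3.46 = 11.004
CASP10 has the largest |ΔΔCt| = 5.03.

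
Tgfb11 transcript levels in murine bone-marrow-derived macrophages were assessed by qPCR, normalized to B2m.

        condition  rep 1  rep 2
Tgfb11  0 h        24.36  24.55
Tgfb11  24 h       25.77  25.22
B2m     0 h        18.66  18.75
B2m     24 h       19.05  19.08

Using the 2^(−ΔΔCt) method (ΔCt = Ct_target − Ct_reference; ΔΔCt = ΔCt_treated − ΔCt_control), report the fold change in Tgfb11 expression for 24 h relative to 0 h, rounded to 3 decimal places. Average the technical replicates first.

Mean Ct: Tgfb11 0 h 24.455; Tgfb11 24 h 25.495; B2m 0 h 18.705; B2m 24 h 19.065
ΔCt(0 h) = 24.455 − 18.705 = 5.750
ΔCt(24 h) = 25.495 − 19.065 = 6.430
ΔΔCt = 6.430 − 5.750 = 0.680
Fold change = 2^(−0.680) = 0.6242

0.624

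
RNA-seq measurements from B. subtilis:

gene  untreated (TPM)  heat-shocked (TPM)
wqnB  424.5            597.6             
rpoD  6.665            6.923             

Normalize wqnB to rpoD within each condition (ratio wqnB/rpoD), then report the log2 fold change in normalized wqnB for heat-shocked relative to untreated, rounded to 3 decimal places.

wqnB/rpoD (untreated) = 424.5 / 6.665 = 63.691
wqnB/rpoD (heat-shocked) = 597.6 / 6.923 = 86.321
Fold change = 86.321 / 63.691 = 1.3553
log2(1.3553) = 0.4386

0.439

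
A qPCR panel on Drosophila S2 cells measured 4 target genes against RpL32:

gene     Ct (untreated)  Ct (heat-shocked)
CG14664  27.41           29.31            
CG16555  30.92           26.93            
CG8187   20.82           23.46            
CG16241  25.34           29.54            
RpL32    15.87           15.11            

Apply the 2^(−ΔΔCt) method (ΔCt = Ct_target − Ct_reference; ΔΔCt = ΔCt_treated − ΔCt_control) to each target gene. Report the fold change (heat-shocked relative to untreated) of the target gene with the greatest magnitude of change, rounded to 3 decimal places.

CG14664: ΔΔCt = (29.31−15.11) − (27.41−15.87) = 14.20 − 11.54 = 2.66; fold change = 2^-2.66 = 0.158
CG16555: ΔΔCt = (26.93−15.11) − (30.92−15.87) = 11.82 − 15.05 = -3.23; fold change = 2^3.23 = 9.383
CG8187: ΔΔCt = (23.46−15.11) − (20.82−15.87) = 8.35 − 4.95 = 3.40; fold change = 2^-3.40 = 0.095
CG16241: ΔΔCt = (29.54−15.11) − (25.34−15.87) = 14.43 − 9.47 = 4.96; fold change = 2^-4.96 = 0.032
CG16241 has the largest |ΔΔCt| = 4.96.

0.032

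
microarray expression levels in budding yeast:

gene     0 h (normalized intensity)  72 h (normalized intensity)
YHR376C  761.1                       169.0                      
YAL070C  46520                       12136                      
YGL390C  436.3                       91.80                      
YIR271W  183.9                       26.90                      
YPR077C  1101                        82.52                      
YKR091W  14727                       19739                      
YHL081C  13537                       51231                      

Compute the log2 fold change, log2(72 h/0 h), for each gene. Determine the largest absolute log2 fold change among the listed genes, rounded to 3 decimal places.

log2(169.0/761.1) = -2.171  (YHR376C)
log2(12136/46520) = -1.939  (YAL070C)
log2(91.80/436.3) = -2.249  (YGL390C)
log2(26.90/183.9) = -2.773  (YIR271W)
log2(82.52/1101) = -3.738  (YPR077C)
log2(19739/14727) = 0.423  (YKR091W)
log2(51231/13537) = 1.920  (YHL081C)
The largest magnitude belongs to YPR077C.

3.738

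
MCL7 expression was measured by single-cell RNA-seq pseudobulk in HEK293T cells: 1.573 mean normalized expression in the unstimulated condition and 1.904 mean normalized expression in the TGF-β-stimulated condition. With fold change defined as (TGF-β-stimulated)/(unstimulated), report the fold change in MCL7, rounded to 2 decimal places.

1.21

Fold change = 1.904 / 1.573 = 1.210
MCL7 is upregulated.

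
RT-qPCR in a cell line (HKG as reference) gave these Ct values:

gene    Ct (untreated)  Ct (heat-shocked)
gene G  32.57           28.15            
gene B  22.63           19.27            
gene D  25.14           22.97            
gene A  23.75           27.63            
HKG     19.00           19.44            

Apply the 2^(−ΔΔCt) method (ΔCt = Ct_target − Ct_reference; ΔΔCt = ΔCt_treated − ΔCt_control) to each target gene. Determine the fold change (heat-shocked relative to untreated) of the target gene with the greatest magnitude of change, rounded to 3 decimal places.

29.041

gene G: ΔΔCt = (28.15−19.44) − (32.57−19.00) = 8.71 − 13.57 = -4.86; fold change = 2^4.86 = 29.041
gene B: ΔΔCt = (19.27−19.44) − (22.63−19.00) = -0.17 − 3.63 = -3.80; fold change = 2^3.80 = 13.929
gene D: ΔΔCt = (22.97−19.44) − (25.14−19.00) = 3.53 − 6.14 = -2.61; fold change = 2^2.61 = 6.105
gene A: ΔΔCt = (27.63−19.44) − (23.75−19.00) = 8.19 − 4.75 = 3.44; fold change = 2^-3.44 = 0.092
gene G has the largest |ΔΔCt| = 4.86.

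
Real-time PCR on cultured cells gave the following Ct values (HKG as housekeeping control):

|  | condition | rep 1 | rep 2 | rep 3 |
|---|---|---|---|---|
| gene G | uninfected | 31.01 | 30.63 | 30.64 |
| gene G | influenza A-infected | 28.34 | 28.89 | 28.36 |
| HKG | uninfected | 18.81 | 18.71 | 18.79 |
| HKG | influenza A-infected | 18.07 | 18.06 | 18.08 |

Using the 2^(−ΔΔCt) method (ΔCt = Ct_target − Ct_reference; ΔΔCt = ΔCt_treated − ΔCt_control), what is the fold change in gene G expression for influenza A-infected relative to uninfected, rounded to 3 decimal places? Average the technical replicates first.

Mean Ct: gene G uninfected 30.760; gene G influenza A-infected 28.530; HKG uninfected 18.770; HKG influenza A-infected 18.070
ΔCt(uninfected) = 30.760 − 18.770 = 11.990
ΔCt(influenza A-infected) = 28.530 − 18.070 = 10.460
ΔΔCt = 10.460 − 11.990 = -1.530
Fold change = 2^(−(-1.530)) = 2^1.530 = 2.8879

2.888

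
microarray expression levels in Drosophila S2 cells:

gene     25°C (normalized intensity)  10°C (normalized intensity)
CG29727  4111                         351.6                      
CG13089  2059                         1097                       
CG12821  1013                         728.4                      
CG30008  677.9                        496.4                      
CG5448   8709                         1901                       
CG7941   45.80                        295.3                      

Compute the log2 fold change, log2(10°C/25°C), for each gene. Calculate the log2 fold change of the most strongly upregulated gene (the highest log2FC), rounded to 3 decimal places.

log2(351.6/4111) = -3.547  (CG29727)
log2(1097/2059) = -0.908  (CG13089)
log2(728.4/1013) = -0.476  (CG12821)
log2(496.4/677.9) = -0.450  (CG30008)
log2(1901/8709) = -2.196  (CG5448)
log2(295.3/45.80) = 2.689  (CG7941)
CG7941 is most strongly upregulated.

2.689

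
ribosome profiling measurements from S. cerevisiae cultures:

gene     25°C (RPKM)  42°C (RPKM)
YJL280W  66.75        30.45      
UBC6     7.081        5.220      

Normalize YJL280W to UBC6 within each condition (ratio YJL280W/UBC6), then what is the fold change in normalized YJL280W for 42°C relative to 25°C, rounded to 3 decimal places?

YJL280W/UBC6 (25°C) = 66.75 / 7.081 = 9.4266
YJL280W/UBC6 (42°C) = 30.45 / 5.220 = 5.8333
Fold change = 5.8333 / 9.4266 = 0.6188

0.619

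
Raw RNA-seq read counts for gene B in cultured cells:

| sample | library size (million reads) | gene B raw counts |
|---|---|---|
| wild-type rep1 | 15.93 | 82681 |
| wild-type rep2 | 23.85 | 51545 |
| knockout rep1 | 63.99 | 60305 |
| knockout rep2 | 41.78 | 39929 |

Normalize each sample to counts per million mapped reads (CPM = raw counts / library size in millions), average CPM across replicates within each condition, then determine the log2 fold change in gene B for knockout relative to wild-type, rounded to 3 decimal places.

CPM(wild-type rep1) = 82681 / 15.93 = 5190.2699
CPM(wild-type rep2) = 51545 / 23.85 = 2161.2159
CPM(knockout rep1) = 60305 / 63.99 = 942.4129
CPM(knockout rep2) = 39929 / 41.78 = 955.6965
mean CPM(wild-type) = 3675.7429; mean CPM(knockout) = 949.0547
Fold change = 949.0547 / 3675.7429 = 0.25819
log2(0.25819) = -1.9535

-1.953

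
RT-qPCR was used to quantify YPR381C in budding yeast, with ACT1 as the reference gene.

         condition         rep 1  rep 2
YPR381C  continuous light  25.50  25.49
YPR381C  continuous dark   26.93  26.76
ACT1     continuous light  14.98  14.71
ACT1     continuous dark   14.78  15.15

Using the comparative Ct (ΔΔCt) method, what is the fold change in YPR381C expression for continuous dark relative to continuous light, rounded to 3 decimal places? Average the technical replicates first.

0.426

Mean Ct: YPR381C continuous light 25.495; YPR381C continuous dark 26.845; ACT1 continuous light 14.845; ACT1 continuous dark 14.965
ΔCt(continuous light) = 25.495 − 14.845 = 10.650
ΔCt(continuous dark) = 26.845 − 14.965 = 11.880
ΔΔCt = 11.880 − 10.650 = 1.230
Fold change = 2^(−1.230) = 0.4263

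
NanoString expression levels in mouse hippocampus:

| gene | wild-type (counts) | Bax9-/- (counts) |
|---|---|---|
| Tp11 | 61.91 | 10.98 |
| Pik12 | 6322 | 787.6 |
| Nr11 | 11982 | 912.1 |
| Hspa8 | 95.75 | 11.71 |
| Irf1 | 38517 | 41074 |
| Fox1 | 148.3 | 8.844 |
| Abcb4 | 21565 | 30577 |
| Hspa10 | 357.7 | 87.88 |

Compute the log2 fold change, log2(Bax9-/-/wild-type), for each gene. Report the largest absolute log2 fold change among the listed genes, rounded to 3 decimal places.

4.068

log2(10.98/61.91) = -2.495  (Tp11)
log2(787.6/6322) = -3.005  (Pik12)
log2(912.1/11982) = -3.716  (Nr11)
log2(11.71/95.75) = -3.032  (Hspa8)
log2(41074/38517) = 0.093  (Irf1)
log2(8.844/148.3) = -4.068  (Fox1)
log2(30577/21565) = 0.504  (Abcb4)
log2(87.88/357.7) = -2.025  (Hspa10)
The largest magnitude belongs to Fox1.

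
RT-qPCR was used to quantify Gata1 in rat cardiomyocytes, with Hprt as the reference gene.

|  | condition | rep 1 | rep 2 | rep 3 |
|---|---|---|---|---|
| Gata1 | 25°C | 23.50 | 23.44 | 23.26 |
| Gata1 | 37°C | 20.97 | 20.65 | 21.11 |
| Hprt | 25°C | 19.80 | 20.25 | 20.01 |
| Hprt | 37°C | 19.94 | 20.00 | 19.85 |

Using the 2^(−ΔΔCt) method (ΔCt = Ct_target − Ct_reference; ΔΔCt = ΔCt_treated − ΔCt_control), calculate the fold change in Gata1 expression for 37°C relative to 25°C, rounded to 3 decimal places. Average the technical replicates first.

Mean Ct: Gata1 25°C 23.400; Gata1 37°C 20.910; Hprt 25°C 20.020; Hprt 37°C 19.930
ΔCt(25°C) = 23.400 − 20.020 = 3.380
ΔCt(37°C) = 20.910 − 19.930 = 0.980
ΔΔCt = 0.980 − 3.380 = -2.400
Fold change = 2^(−(-2.400)) = 2^2.400 = 5.2780

5.278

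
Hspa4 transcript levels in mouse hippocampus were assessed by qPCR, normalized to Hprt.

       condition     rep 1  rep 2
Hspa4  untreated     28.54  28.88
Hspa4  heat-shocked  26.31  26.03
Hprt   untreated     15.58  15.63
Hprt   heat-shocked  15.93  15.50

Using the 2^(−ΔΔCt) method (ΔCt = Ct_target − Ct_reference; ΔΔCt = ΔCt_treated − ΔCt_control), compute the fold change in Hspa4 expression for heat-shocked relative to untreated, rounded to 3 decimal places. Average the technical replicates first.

Mean Ct: Hspa4 untreated 28.710; Hspa4 heat-shocked 26.170; Hprt untreated 15.605; Hprt heat-shocked 15.715
ΔCt(untreated) = 28.710 − 15.605 = 13.105
ΔCt(heat-shocked) = 26.170 − 15.715 = 10.455
ΔΔCt = 10.455 − 13.105 = -2.650
Fold change = 2^(−(-2.650)) = 2^2.650 = 6.2767

6.277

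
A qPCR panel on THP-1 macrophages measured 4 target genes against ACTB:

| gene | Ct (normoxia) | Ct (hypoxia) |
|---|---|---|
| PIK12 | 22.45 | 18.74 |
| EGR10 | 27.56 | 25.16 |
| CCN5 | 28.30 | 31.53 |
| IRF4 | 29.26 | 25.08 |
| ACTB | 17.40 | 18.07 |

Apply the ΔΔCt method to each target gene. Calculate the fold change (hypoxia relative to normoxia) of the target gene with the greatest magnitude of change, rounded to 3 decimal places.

PIK12: ΔΔCt = (18.74−18.07) − (22.45−17.40) = 0.67 − 5.05 = -4.38; fold change = 2^4.38 = 20.821
EGR10: ΔΔCt = (25.16−18.07) − (27.56−17.40) = 7.09 − 10.16 = -3.07; fold change = 2^3.07 = 8.398
CCN5: ΔΔCt = (31.53−18.07) − (28.30−17.40) = 13.46 − 10.90 = 2.56; fold change = 2^-2.56 = 0.170
IRF4: ΔΔCt = (25.08−18.07) − (29.26−17.40) = 7.01 − 11.86 = -4.85; fold change = 2^4.85 = 28.840
IRF4 has the largest |ΔΔCt| = 4.85.

28.840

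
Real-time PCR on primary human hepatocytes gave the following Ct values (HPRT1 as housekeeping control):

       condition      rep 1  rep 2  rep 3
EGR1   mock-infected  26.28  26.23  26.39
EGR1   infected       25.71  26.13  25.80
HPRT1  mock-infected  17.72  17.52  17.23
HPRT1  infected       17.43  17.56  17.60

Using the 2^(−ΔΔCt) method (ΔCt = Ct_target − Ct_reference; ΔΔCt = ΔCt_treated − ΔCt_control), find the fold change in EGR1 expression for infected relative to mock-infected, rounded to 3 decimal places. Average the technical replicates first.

Mean Ct: EGR1 mock-infected 26.300; EGR1 infected 25.880; HPRT1 mock-infected 17.490; HPRT1 infected 17.530
ΔCt(mock-infected) = 26.300 − 17.490 = 8.810
ΔCt(infected) = 25.880 − 17.530 = 8.350
ΔΔCt = 8.350 − 8.810 = -0.460
Fold change = 2^(−(-0.460)) = 2^0.460 = 1.3755

1.376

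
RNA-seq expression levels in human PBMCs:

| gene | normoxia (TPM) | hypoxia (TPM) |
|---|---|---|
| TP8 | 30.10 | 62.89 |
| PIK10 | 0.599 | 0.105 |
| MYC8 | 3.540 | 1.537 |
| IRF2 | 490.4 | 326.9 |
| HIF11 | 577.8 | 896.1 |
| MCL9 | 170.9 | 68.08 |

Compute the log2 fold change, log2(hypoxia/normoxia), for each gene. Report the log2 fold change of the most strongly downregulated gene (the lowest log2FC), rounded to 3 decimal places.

-2.512

log2(62.89/30.10) = 1.063  (TP8)
log2(0.105/0.599) = -2.512  (PIK10)
log2(1.537/3.540) = -1.204  (MYC8)
log2(326.9/490.4) = -0.585  (IRF2)
log2(896.1/577.8) = 0.633  (HIF11)
log2(68.08/170.9) = -1.328  (MCL9)
PIK10 is most strongly downregulated.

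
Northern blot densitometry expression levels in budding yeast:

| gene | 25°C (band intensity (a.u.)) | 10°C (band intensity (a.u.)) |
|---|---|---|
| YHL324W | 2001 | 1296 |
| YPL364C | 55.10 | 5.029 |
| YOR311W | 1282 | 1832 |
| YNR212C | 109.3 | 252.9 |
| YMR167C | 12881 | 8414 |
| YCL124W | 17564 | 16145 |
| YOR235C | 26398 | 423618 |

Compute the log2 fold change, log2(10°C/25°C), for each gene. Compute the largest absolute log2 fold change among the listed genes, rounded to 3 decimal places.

log2(1296/2001) = -0.627  (YHL324W)
log2(5.029/55.10) = -3.454  (YPL364C)
log2(1832/1282) = 0.515  (YOR311W)
log2(252.9/109.3) = 1.210  (YNR212C)
log2(8414/12881) = -0.614  (YMR167C)
log2(16145/17564) = -0.122  (YCL124W)
log2(423618/26398) = 4.004  (YOR235C)
The largest magnitude belongs to YOR235C.

4.004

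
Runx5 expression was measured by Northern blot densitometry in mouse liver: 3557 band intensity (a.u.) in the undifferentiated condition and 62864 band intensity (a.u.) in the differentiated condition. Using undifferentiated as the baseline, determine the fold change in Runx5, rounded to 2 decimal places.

Fold change = 62864 / 3557 = 17.673
Runx5 is upregulated.

17.67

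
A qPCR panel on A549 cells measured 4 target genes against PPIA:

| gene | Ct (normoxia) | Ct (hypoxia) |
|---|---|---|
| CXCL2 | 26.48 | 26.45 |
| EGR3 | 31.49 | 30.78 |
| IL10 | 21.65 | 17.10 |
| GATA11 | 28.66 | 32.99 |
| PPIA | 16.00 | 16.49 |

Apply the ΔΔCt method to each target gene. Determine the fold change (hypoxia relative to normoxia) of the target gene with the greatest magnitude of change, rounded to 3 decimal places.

CXCL2: ΔΔCt = (26.45−16.49) − (26.48−16.00) = 9.96 − 10.48 = -0.52; fold change = 2^0.52 = 1.434
EGR3: ΔΔCt = (30.78−16.49) − (31.49−16.00) = 14.29 − 15.49 = -1.20; fold change = 2^1.20 = 2.297
IL10: ΔΔCt = (17.10−16.49) − (21.65−16.00) = 0.61 − 5.65 = -5.04; fold change = 2^5.04 = 32.900
GATA11: ΔΔCt = (32.99−16.49) − (28.66−16.00) = 16.50 − 12.66 = 3.84; fold change = 2^-3.84 = 0.070
IL10 has the largest |ΔΔCt| = 5.04.

32.900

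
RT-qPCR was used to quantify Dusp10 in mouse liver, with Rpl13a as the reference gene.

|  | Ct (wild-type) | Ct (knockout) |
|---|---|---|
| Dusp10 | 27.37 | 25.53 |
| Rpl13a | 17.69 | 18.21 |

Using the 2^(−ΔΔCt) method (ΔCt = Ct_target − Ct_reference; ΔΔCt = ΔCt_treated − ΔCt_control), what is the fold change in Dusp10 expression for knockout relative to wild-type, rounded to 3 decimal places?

5.134

ΔCt(wild-type) = 27.370 − 17.690 = 9.680
ΔCt(knockout) = 25.530 − 18.210 = 7.320
ΔΔCt = 7.320 − 9.680 = -2.360
Fold change = 2^(−(-2.360)) = 2^2.360 = 5.1337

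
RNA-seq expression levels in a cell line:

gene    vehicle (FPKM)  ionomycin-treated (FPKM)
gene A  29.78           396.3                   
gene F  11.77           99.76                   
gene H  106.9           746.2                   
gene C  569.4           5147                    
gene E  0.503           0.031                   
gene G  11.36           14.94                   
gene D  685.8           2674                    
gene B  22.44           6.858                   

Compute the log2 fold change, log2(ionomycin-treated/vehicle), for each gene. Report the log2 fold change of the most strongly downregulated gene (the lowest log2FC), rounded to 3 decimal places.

log2(396.3/29.78) = 3.734  (gene A)
log2(99.76/11.77) = 3.083  (gene F)
log2(746.2/106.9) = 2.803  (gene H)
log2(5147/569.4) = 3.176  (gene C)
log2(0.031/0.503) = -4.020  (gene E)
log2(14.94/11.36) = 0.395  (gene G)
log2(2674/685.8) = 1.963  (gene D)
log2(6.858/22.44) = -1.710  (gene B)
gene E is most strongly downregulated.

-4.020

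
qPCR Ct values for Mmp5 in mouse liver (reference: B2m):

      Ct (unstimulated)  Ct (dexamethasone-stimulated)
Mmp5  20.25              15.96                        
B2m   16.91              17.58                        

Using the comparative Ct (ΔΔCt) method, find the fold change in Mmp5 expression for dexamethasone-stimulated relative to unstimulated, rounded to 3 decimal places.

ΔCt(unstimulated) = 20.250 − 16.910 = 3.340
ΔCt(dexamethasone-stimulated) = 15.960 − 17.580 = -1.620
ΔΔCt = -1.620 − 3.340 = -4.960
Fold change = 2^(−(-4.960)) = 2^4.960 = 31.1250

31.125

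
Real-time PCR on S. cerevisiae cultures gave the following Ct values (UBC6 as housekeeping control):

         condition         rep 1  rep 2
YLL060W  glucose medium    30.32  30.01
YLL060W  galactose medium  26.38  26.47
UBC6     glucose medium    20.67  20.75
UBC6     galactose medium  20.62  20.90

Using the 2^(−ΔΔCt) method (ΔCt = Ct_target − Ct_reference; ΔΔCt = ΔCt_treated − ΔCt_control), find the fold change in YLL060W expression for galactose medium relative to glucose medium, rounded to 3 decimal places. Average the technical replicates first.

Mean Ct: YLL060W glucose medium 30.165; YLL060W galactose medium 26.425; UBC6 glucose medium 20.710; UBC6 galactose medium 20.760
ΔCt(glucose medium) = 30.165 − 20.710 = 9.455
ΔCt(galactose medium) = 26.425 − 20.760 = 5.665
ΔΔCt = 5.665 − 9.455 = -3.790
Fold change = 2^(−(-3.790)) = 2^3.790 = 13.8326

13.833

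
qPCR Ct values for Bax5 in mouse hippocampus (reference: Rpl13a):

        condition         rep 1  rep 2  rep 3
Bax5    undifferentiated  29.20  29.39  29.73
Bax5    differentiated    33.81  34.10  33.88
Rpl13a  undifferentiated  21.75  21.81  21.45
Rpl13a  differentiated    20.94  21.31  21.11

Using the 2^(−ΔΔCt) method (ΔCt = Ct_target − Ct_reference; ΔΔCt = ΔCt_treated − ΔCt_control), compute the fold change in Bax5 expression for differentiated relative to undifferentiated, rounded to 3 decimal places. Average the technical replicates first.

Mean Ct: Bax5 undifferentiated 29.440; Bax5 differentiated 33.930; Rpl13a undifferentiated 21.670; Rpl13a differentiated 21.120
ΔCt(undifferentiated) = 29.440 − 21.670 = 7.770
ΔCt(differentiated) = 33.930 − 21.120 = 12.810
ΔΔCt = 12.810 − 7.770 = 5.040
Fold change = 2^(−5.040) = 0.0304

0.030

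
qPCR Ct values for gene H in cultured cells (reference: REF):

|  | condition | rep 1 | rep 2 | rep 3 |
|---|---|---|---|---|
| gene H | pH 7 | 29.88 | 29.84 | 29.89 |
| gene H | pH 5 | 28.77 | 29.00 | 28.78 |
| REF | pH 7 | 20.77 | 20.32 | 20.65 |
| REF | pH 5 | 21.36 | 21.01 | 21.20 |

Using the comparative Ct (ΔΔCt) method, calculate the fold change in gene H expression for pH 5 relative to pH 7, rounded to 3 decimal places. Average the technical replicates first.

Mean Ct: gene H pH 7 29.870; gene H pH 5 28.850; REF pH 7 20.580; REF pH 5 21.190
ΔCt(pH 7) = 29.870 − 20.580 = 9.290
ΔCt(pH 5) = 28.850 − 21.190 = 7.660
ΔΔCt = 7.660 − 9.290 = -1.630
Fold change = 2^(−(-1.630)) = 2^1.630 = 3.0951

3.095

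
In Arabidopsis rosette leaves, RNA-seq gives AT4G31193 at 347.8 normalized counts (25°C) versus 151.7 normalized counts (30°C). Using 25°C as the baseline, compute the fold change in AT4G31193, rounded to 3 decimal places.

Fold change = 151.7 / 347.8 = 0.4362
AT4G31193 is downregulated.

0.436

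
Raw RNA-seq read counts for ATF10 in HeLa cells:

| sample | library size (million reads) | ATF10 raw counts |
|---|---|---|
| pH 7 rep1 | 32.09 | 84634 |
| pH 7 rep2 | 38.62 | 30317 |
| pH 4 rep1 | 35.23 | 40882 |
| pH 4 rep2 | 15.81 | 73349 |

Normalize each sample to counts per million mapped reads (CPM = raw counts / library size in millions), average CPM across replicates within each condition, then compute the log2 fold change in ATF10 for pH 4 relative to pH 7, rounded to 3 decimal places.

0.761

CPM(pH 7 rep1) = 84634 / 32.09 = 2637.3948
CPM(pH 7 rep2) = 30317 / 38.62 = 785.0078
CPM(pH 4 rep1) = 40882 / 35.23 = 1160.4315
CPM(pH 4 rep2) = 73349 / 15.81 = 4639.4054
mean CPM(pH 7) = 1711.2013; mean CPM(pH 4) = 2899.9184
Fold change = 2899.9184 / 1711.2013 = 1.69467
log2(1.69467) = 0.7610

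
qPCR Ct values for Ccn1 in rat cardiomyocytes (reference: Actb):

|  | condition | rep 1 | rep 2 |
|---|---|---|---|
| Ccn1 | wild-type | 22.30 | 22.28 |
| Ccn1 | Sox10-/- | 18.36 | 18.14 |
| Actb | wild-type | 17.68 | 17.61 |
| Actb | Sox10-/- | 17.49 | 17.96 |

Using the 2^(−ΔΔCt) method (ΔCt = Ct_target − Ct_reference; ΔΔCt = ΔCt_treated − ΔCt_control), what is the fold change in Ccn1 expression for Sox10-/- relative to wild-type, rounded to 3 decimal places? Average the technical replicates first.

17.388

Mean Ct: Ccn1 wild-type 22.290; Ccn1 Sox10-/- 18.250; Actb wild-type 17.645; Actb Sox10-/- 17.725
ΔCt(wild-type) = 22.290 − 17.645 = 4.645
ΔCt(Sox10-/-) = 18.250 − 17.725 = 0.525
ΔΔCt = 0.525 − 4.645 = -4.120
Fold change = 2^(−(-4.120)) = 2^4.120 = 17.3878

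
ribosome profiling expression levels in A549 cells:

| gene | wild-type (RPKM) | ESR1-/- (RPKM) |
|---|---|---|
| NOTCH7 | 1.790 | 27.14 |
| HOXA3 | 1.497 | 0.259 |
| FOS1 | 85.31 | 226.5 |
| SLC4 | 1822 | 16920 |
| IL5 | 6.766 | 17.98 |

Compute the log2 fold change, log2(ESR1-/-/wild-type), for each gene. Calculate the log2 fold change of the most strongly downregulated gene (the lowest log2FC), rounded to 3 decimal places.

log2(27.14/1.790) = 3.922  (NOTCH7)
log2(0.259/1.497) = -2.531  (HOXA3)
log2(226.5/85.31) = 1.409  (FOS1)
log2(16920/1822) = 3.215  (SLC4)
log2(17.98/6.766) = 1.410  (IL5)
HOXA3 is most strongly downregulated.

-2.531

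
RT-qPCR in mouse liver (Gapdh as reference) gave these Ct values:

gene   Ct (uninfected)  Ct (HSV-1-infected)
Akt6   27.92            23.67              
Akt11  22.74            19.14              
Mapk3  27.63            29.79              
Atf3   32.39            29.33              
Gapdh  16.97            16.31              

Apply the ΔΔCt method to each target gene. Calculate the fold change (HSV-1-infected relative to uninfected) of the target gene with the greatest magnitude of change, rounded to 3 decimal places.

Akt6: ΔΔCt = (23.67−16.31) − (27.92−16.97) = 7.36 − 10.95 = -3.59; fold change = 2^3.59 = 12.042
Akt11: ΔΔCt = (19.14−16.31) − (22.74−16.97) = 2.83 − 5.77 = -2.94; fold change = 2^2.94 = 7.674
Mapk3: ΔΔCt = (29.79−16.31) − (27.63−16.97) = 13.48 − 10.66 = 2.82; fold change = 2^-2.82 = 0.142
Atf3: ΔΔCt = (29.33−16.31) − (32.39−16.97) = 13.02 − 15.42 = -2.40; fold change = 2^2.40 = 5.278
Akt6 has the largest |ΔΔCt| = 3.59.

12.042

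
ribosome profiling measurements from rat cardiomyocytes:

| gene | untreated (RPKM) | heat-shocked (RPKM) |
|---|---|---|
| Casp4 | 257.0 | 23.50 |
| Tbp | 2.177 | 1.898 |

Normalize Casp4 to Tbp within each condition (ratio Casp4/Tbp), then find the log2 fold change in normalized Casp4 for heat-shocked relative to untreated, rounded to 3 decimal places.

Casp4/Tbp (untreated) = 257.0 / 2.177 = 118.05
Casp4/Tbp (heat-shocked) = 23.50 / 1.898 = 12.381
Fold change = 12.381 / 118.05 = 0.1049
log2(0.1049) = -3.2532

-3.253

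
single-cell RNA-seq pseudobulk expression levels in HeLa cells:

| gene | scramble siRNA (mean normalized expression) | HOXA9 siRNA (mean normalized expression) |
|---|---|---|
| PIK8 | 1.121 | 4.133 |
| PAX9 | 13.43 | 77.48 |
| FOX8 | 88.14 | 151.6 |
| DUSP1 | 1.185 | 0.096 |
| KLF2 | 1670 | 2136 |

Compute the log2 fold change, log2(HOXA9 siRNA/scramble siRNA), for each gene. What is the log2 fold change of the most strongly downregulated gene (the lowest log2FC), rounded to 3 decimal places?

log2(4.133/1.121) = 1.882  (PIK8)
log2(77.48/13.43) = 2.528  (PAX9)
log2(151.6/88.14) = 0.782  (FOX8)
log2(0.096/1.185) = -3.626  (DUSP1)
log2(2136/1670) = 0.355  (KLF2)
DUSP1 is most strongly downregulated.

-3.626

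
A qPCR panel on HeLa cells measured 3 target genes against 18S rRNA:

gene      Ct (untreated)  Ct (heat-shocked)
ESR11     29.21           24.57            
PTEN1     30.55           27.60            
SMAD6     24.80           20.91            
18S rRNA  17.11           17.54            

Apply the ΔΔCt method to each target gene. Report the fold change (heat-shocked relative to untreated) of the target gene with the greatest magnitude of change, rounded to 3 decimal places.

33.591

ESR11: ΔΔCt = (24.57−17.54) − (29.21−17.11) = 7.03 − 12.10 = -5.07; fold change = 2^5.07 = 33.591
PTEN1: ΔΔCt = (27.60−17.54) − (30.55−17.11) = 10.06 − 13.44 = -3.38; fold change = 2^3.38 = 10.411
SMAD6: ΔΔCt = (20.91−17.54) − (24.80−17.11) = 3.37 − 7.69 = -4.32; fold change = 2^4.32 = 19.973
ESR11 has the largest |ΔΔCt| = 5.07.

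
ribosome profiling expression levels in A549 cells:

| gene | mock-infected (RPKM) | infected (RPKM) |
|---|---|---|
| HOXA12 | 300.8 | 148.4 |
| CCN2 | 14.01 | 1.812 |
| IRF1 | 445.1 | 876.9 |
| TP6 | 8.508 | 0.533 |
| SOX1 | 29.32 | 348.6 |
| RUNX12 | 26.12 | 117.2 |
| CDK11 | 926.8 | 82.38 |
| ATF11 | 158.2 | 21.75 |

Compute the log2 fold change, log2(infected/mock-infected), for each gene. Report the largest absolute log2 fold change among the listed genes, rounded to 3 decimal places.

log2(148.4/300.8) = -1.019  (HOXA12)
log2(1.812/14.01) = -2.951  (CCN2)
log2(876.9/445.1) = 0.978  (IRF1)
log2(0.533/8.508) = -3.997  (TP6)
log2(348.6/29.32) = 3.572  (SOX1)
log2(117.2/26.12) = 2.166  (RUNX12)
log2(82.38/926.8) = -3.492  (CDK11)
log2(21.75/158.2) = -2.863  (ATF11)
The largest magnitude belongs to TP6.

3.997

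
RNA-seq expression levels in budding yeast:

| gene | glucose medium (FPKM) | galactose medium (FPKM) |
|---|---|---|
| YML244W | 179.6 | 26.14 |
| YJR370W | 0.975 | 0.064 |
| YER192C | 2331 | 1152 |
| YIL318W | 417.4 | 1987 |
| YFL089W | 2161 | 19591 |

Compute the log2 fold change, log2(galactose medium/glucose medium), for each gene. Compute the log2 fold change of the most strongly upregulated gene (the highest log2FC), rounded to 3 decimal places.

log2(26.14/179.6) = -2.780  (YML244W)
log2(0.064/0.975) = -3.929  (YJR370W)
log2(1152/2331) = -1.017  (YER192C)
log2(1987/417.4) = 2.251  (YIL318W)
log2(19591/2161) = 3.180  (YFL089W)
YFL089W is most strongly upregulated.

3.180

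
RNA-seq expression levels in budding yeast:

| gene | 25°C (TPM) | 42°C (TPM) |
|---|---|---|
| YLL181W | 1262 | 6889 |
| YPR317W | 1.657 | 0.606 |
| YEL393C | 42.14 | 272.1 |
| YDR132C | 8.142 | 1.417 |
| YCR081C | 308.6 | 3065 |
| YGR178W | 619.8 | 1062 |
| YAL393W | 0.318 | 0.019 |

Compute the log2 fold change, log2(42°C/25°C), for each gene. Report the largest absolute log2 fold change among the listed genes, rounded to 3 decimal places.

log2(6889/1262) = 2.449  (YLL181W)
log2(0.606/1.657) = -1.451  (YPR317W)
log2(272.1/42.14) = 2.691  (YEL393C)
log2(1.417/8.142) = -2.523  (YDR132C)
log2(3065/308.6) = 3.312  (YCR081C)
log2(1062/619.8) = 0.777  (YGR178W)
log2(0.019/0.318) = -4.065  (YAL393W)
The largest magnitude belongs to YAL393W.

4.065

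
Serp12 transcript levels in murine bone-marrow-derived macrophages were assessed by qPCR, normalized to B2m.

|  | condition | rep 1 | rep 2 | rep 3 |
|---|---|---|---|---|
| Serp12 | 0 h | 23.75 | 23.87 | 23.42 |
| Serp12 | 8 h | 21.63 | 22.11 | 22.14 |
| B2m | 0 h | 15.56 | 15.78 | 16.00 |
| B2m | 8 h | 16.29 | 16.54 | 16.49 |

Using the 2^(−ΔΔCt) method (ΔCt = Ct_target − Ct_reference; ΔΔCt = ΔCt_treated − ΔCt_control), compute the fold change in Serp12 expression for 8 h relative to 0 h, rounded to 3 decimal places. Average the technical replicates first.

5.205

Mean Ct: Serp12 0 h 23.680; Serp12 8 h 21.960; B2m 0 h 15.780; B2m 8 h 16.440
ΔCt(0 h) = 23.680 − 15.780 = 7.900
ΔCt(8 h) = 21.960 − 16.440 = 5.520
ΔΔCt = 5.520 − 7.900 = -2.380
Fold change = 2^(−(-2.380)) = 2^2.380 = 5.2054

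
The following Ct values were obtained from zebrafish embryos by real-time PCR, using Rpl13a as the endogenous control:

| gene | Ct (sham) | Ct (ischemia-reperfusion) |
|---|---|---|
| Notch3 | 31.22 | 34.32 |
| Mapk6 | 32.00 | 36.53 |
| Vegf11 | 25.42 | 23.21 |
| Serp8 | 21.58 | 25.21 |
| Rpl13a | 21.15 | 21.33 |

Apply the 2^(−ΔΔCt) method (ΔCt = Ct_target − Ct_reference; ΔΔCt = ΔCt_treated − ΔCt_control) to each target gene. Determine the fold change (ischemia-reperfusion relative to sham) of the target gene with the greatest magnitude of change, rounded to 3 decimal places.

Notch3: ΔΔCt = (34.32−21.33) − (31.22−21.15) = 12.99 − 10.07 = 2.92; fold change = 2^-2.92 = 0.132
Mapk6: ΔΔCt = (36.53−21.33) − (32.00−21.15) = 15.20 − 10.85 = 4.35; fold change = 2^-4.35 = 0.049
Vegf11: ΔΔCt = (23.21−21.33) − (25.42−21.15) = 1.88 − 4.27 = -2.39; fold change = 2^2.39 = 5.242
Serp8: ΔΔCt = (25.21−21.33) − (21.58−21.15) = 3.88 − 0.43 = 3.45; fold change = 2^-3.45 = 0.092
Mapk6 has the largest |ΔΔCt| = 4.35.

0.049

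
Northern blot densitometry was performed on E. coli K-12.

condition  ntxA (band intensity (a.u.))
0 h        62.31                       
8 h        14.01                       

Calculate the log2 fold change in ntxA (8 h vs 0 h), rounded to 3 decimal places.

-2.153

Fold change = 14.01 / 62.31 = 0.2248
log2(0.2248) = -2.1530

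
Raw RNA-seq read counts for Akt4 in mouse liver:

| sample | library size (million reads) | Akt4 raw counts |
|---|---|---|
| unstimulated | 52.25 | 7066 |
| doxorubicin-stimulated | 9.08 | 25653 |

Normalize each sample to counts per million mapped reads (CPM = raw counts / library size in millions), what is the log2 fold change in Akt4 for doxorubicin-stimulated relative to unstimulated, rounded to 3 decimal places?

CPM(unstimulated) = 7066 / 52.25 = 135.2344
CPM(doxorubicin-stimulated) = 25653 / 9.08 = 2825.2203
Fold change = 2825.2203 / 135.2344 = 20.89128
log2(20.89128) = 4.3848

4.385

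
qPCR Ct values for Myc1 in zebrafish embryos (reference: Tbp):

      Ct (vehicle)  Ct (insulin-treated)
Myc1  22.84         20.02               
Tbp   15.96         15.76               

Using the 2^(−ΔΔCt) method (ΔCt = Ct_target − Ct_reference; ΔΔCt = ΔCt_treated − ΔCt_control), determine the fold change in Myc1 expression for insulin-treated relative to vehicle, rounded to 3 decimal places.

ΔCt(vehicle) = 22.840 − 15.960 = 6.880
ΔCt(insulin-treated) = 20.020 − 15.760 = 4.260
ΔΔCt = 4.260 − 6.880 = -2.620
Fold change = 2^(−(-2.620)) = 2^2.620 = 6.1475

6.148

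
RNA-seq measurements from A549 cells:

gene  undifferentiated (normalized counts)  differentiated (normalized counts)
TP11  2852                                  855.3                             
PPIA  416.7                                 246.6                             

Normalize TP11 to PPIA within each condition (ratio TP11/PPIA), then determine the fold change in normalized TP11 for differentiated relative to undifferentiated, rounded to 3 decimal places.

TP11/PPIA (undifferentiated) = 2852 / 416.7 = 6.8443
TP11/PPIA (differentiated) = 855.3 / 246.6 = 3.4684
Fold change = 3.4684 / 6.8443 = 0.5068

0.507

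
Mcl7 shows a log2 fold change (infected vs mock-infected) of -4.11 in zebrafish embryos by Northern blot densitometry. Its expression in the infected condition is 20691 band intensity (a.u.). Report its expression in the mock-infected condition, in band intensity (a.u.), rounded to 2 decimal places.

357284.98

Fold change = 2^(-4.11) = 0.0579
mock-infected expression = 20691 / 0.0579 = 357284.98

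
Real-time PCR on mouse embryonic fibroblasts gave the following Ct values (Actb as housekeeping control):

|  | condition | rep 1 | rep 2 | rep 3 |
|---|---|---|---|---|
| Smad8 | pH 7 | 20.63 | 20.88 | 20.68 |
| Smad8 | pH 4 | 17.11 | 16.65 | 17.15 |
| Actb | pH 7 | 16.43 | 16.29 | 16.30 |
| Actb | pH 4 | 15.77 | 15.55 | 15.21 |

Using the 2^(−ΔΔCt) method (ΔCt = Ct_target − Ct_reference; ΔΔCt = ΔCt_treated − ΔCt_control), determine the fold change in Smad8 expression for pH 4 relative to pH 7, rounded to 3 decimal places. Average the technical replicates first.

7.621

Mean Ct: Smad8 pH 7 20.730; Smad8 pH 4 16.970; Actb pH 7 16.340; Actb pH 4 15.510
ΔCt(pH 7) = 20.730 − 16.340 = 4.390
ΔCt(pH 4) = 16.970 − 15.510 = 1.460
ΔΔCt = 1.460 − 4.390 = -2.930
Fold change = 2^(−(-2.930)) = 2^2.930 = 7.6211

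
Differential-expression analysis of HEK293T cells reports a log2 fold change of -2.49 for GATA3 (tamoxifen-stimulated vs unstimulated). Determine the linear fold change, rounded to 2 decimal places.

Fold change = 2^(-2.49) = 0.178
That is, GATA3 drops to 17.8% of the unstimulated level.

0.18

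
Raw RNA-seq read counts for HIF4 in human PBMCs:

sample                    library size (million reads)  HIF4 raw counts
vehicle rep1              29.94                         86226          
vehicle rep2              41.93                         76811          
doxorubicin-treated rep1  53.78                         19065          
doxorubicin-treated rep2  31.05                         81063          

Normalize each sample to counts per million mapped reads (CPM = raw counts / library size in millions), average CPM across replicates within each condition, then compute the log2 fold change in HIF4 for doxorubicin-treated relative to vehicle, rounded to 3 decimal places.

CPM(vehicle rep1) = 86226 / 29.94 = 2879.9599
CPM(vehicle rep2) = 76811 / 41.93 = 1831.8865
CPM(doxorubicin-treated rep1) = 19065 / 53.78 = 354.4998
CPM(doxorubicin-treated rep2) = 81063 / 31.05 = 2610.7246
mean CPM(vehicle) = 2355.9232; mean CPM(doxorubicin-treated) = 1482.6122
Fold change = 1482.6122 / 2355.9232 = 0.62931
log2(0.62931) = -0.6682

-0.668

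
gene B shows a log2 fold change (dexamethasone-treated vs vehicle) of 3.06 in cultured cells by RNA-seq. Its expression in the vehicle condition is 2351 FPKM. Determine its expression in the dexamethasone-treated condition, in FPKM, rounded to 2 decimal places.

Fold change = 2^(3.06) = 8.3397
dexamethasone-treated expression = 2351 × 8.3397 = 19606.70

19606.70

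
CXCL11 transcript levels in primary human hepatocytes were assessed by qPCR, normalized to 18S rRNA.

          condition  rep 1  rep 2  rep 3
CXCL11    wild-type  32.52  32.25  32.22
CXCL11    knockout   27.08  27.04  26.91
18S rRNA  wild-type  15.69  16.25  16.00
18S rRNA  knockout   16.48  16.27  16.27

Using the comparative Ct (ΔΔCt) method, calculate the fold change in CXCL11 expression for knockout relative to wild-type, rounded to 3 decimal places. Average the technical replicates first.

51.268

Mean Ct: CXCL11 wild-type 32.330; CXCL11 knockout 27.010; 18S rRNA wild-type 15.980; 18S rRNA knockout 16.340
ΔCt(wild-type) = 32.330 − 15.980 = 16.350
ΔCt(knockout) = 27.010 − 16.340 = 10.670
ΔΔCt = 10.670 − 16.350 = -5.680
Fold change = 2^(−(-5.680)) = 2^5.680 = 51.2685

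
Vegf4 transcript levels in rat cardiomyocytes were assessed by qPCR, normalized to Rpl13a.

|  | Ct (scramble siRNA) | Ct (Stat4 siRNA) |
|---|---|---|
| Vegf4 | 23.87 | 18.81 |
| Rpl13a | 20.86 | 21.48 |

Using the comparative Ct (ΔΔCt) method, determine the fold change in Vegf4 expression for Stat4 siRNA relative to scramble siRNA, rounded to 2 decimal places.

51.27

ΔCt(scramble siRNA) = 23.870 − 20.860 = 3.010
ΔCt(Stat4 siRNA) = 18.810 − 21.480 = -2.670
ΔΔCt = -2.670 − 3.010 = -5.680
Fold change = 2^(−(-5.680)) = 2^5.680 = 51.268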